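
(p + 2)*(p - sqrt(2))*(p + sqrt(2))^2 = p^4 + sqrt(2)*p^3 + 2*p^3 - 2*p^2 + 2*sqrt(2)*p^2 - 4*p - 2*sqrt(2)*p - 4*sqrt(2)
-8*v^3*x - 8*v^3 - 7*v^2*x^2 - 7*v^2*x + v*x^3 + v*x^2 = (-8*v + x)*(v + x)*(v*x + v)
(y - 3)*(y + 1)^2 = y^3 - y^2 - 5*y - 3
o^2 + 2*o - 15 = (o - 3)*(o + 5)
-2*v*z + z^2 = z*(-2*v + z)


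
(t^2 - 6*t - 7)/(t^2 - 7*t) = (t + 1)/t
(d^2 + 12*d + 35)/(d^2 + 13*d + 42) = (d + 5)/(d + 6)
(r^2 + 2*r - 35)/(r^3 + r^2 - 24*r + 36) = (r^2 + 2*r - 35)/(r^3 + r^2 - 24*r + 36)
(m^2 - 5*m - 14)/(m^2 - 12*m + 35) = (m + 2)/(m - 5)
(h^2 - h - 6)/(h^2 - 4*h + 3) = (h + 2)/(h - 1)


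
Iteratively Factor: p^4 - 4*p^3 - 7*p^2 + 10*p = (p - 5)*(p^3 + p^2 - 2*p) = (p - 5)*(p + 2)*(p^2 - p) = p*(p - 5)*(p + 2)*(p - 1)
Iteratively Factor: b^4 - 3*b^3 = (b - 3)*(b^3) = b*(b - 3)*(b^2) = b^2*(b - 3)*(b)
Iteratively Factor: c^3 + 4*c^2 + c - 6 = (c - 1)*(c^2 + 5*c + 6) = (c - 1)*(c + 3)*(c + 2)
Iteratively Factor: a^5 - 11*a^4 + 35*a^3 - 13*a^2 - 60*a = (a - 3)*(a^4 - 8*a^3 + 11*a^2 + 20*a) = (a - 5)*(a - 3)*(a^3 - 3*a^2 - 4*a) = (a - 5)*(a - 4)*(a - 3)*(a^2 + a) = (a - 5)*(a - 4)*(a - 3)*(a + 1)*(a)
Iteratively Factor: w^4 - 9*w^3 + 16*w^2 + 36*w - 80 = (w - 5)*(w^3 - 4*w^2 - 4*w + 16) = (w - 5)*(w + 2)*(w^2 - 6*w + 8) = (w - 5)*(w - 4)*(w + 2)*(w - 2)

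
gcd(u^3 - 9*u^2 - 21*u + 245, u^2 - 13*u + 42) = u - 7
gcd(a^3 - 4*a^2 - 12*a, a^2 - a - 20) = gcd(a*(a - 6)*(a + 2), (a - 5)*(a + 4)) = 1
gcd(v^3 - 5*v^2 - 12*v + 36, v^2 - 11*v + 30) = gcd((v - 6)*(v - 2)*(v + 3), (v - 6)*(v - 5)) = v - 6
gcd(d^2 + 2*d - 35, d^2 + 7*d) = d + 7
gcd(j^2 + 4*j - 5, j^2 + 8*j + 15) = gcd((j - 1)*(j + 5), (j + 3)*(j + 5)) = j + 5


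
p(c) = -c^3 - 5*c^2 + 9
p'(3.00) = -57.00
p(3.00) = -63.00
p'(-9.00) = -153.00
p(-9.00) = 333.00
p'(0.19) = -2.01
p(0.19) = 8.81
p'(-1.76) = 8.31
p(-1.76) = -1.04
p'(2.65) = -47.57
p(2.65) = -44.72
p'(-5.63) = -38.79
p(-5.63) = 28.97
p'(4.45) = -103.91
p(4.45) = -178.13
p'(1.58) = -23.29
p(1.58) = -7.43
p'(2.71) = -49.13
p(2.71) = -47.62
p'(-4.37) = -13.59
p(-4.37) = -3.03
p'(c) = -3*c^2 - 10*c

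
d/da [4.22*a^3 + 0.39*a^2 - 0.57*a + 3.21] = 12.66*a^2 + 0.78*a - 0.57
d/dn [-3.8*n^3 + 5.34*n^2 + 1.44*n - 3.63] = -11.4*n^2 + 10.68*n + 1.44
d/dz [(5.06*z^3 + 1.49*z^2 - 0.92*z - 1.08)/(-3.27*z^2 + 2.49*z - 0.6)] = (-16.5462*z^4 + 25.1988*z^3 - 8.4063*z^2 - 8.8512*z + 3.2412)/(10.6929*z^4 - 16.2846*z^3 + 10.1241*z^2 - 2.988*z + 0.36)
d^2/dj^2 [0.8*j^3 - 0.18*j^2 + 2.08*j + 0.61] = 4.8*j - 0.36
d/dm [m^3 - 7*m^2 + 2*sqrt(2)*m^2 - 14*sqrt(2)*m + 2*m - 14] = 3*m^2 - 14*m + 4*sqrt(2)*m - 14*sqrt(2) + 2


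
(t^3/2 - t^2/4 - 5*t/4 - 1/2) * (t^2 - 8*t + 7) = t^5/2 - 17*t^4/4 + 17*t^3/4 + 31*t^2/4 - 19*t/4 - 7/2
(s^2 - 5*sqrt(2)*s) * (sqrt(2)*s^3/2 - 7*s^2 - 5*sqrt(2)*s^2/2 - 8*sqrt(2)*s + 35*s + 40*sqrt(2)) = sqrt(2)*s^5/2 - 12*s^4 - 5*sqrt(2)*s^4/2 + 27*sqrt(2)*s^3 + 60*s^3 - 135*sqrt(2)*s^2 + 80*s^2 - 400*s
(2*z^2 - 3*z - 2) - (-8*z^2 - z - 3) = 10*z^2 - 2*z + 1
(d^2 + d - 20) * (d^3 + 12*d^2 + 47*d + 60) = d^5 + 13*d^4 + 39*d^3 - 133*d^2 - 880*d - 1200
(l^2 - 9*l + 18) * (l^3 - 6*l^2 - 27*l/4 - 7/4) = l^5 - 15*l^4 + 261*l^3/4 - 49*l^2 - 423*l/4 - 63/2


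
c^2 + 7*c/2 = c*(c + 7/2)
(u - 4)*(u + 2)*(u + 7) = u^3 + 5*u^2 - 22*u - 56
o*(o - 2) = o^2 - 2*o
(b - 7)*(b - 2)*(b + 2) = b^3 - 7*b^2 - 4*b + 28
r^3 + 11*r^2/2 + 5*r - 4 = (r - 1/2)*(r + 2)*(r + 4)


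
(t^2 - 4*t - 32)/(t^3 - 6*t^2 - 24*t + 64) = 1/(t - 2)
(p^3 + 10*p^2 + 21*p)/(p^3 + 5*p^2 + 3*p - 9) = p*(p + 7)/(p^2 + 2*p - 3)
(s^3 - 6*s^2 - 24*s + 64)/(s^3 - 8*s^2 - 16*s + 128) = (s - 2)/(s - 4)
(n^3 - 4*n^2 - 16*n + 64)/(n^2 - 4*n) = n - 16/n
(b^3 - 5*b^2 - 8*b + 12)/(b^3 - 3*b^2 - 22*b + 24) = (b + 2)/(b + 4)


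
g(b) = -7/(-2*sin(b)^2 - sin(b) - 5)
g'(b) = -7*(4*sin(b)*cos(b) + cos(b))/(-2*sin(b)^2 - sin(b) - 5)^2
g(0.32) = 1.27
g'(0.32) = -0.49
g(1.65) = 0.88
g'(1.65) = 0.04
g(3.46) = 1.43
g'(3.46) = -0.07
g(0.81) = 1.03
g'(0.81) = -0.41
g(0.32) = 1.27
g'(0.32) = -0.49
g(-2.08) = 1.24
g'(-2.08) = -0.27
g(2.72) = 1.22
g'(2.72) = 0.51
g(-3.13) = 1.40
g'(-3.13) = 0.27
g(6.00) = 1.44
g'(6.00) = 0.03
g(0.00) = 1.40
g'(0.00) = -0.28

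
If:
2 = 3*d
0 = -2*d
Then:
No Solution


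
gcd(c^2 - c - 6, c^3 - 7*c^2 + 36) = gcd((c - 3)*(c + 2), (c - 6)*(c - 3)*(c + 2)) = c^2 - c - 6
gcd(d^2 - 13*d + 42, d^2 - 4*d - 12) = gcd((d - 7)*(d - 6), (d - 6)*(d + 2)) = d - 6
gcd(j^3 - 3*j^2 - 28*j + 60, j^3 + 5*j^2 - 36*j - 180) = j^2 - j - 30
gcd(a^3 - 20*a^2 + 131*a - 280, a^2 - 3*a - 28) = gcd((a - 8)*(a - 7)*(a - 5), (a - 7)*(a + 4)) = a - 7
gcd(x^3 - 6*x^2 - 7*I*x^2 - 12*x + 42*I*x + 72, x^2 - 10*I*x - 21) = x - 3*I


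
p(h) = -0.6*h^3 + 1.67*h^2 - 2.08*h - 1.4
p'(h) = -1.8*h^2 + 3.34*h - 2.08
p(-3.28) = 44.56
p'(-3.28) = -32.40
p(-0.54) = 0.30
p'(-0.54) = -4.41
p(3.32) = -11.85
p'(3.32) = -10.83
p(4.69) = -36.32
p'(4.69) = -26.01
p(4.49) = -31.38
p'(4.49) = -23.37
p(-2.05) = 15.05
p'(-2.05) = -16.49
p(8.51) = -267.94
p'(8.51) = -104.01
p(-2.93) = 34.12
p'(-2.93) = -27.32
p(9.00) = -322.25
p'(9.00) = -117.82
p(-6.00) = 200.80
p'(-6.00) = -86.92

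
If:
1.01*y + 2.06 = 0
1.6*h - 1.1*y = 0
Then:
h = -1.40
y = -2.04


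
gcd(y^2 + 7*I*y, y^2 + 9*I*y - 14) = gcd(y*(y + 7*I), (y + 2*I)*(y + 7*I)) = y + 7*I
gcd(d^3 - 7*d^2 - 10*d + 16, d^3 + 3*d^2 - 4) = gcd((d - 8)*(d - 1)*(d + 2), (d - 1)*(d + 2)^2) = d^2 + d - 2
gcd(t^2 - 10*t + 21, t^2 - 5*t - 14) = t - 7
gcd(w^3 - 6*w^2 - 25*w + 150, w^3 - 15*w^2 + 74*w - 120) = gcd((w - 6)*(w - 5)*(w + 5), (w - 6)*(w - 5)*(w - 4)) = w^2 - 11*w + 30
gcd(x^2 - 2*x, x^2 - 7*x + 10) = x - 2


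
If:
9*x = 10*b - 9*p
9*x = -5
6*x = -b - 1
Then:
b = 7/3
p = 85/27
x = -5/9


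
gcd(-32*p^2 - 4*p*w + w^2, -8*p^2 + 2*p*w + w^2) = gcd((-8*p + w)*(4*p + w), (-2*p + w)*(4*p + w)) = 4*p + w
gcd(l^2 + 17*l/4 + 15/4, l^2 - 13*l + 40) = 1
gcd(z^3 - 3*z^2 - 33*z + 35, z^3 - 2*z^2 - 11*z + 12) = z - 1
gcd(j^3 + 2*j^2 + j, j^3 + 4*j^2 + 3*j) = j^2 + j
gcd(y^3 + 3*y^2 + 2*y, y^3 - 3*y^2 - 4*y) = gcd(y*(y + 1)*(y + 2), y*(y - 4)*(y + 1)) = y^2 + y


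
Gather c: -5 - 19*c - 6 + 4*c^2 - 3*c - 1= 4*c^2 - 22*c - 12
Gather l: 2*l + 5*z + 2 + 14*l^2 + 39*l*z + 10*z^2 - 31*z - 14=14*l^2 + l*(39*z + 2) + 10*z^2 - 26*z - 12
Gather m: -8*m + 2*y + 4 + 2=-8*m + 2*y + 6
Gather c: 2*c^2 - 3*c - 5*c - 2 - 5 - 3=2*c^2 - 8*c - 10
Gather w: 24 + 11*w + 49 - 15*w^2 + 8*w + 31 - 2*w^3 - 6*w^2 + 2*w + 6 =-2*w^3 - 21*w^2 + 21*w + 110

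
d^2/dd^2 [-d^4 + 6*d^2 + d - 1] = 12 - 12*d^2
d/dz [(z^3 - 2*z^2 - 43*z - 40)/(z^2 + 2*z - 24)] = (z^4 + 4*z^3 - 33*z^2 + 176*z + 1112)/(z^4 + 4*z^3 - 44*z^2 - 96*z + 576)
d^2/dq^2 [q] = 0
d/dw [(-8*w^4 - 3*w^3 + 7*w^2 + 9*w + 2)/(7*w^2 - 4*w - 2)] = (-112*w^5 + 75*w^4 + 88*w^3 - 73*w^2 - 56*w - 10)/(49*w^4 - 56*w^3 - 12*w^2 + 16*w + 4)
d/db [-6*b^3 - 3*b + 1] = -18*b^2 - 3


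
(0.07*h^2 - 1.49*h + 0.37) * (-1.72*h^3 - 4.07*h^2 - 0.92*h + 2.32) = -0.1204*h^5 + 2.2779*h^4 + 5.3635*h^3 + 0.0273000000000001*h^2 - 3.7972*h + 0.8584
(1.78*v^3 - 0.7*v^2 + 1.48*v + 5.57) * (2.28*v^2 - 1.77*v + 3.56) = 4.0584*v^5 - 4.7466*v^4 + 10.9502*v^3 + 7.588*v^2 - 4.5901*v + 19.8292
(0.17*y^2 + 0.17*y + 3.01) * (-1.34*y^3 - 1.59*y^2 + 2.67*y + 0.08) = -0.2278*y^5 - 0.4981*y^4 - 3.8498*y^3 - 4.3184*y^2 + 8.0503*y + 0.2408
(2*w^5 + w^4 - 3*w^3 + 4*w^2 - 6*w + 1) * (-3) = -6*w^5 - 3*w^4 + 9*w^3 - 12*w^2 + 18*w - 3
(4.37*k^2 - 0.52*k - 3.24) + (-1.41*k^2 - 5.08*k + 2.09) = 2.96*k^2 - 5.6*k - 1.15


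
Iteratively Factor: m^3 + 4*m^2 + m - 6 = (m + 3)*(m^2 + m - 2) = (m - 1)*(m + 3)*(m + 2)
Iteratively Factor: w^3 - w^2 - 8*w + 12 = (w - 2)*(w^2 + w - 6) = (w - 2)*(w + 3)*(w - 2)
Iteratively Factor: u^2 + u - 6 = (u + 3)*(u - 2)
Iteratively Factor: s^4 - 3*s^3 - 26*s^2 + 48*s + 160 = (s - 4)*(s^3 + s^2 - 22*s - 40) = (s - 4)*(s + 2)*(s^2 - s - 20) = (s - 5)*(s - 4)*(s + 2)*(s + 4)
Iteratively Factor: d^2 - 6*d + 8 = (d - 2)*(d - 4)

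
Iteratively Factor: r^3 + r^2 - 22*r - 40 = (r - 5)*(r^2 + 6*r + 8) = (r - 5)*(r + 4)*(r + 2)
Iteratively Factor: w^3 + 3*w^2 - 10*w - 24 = (w + 4)*(w^2 - w - 6) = (w + 2)*(w + 4)*(w - 3)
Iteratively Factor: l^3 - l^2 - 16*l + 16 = (l - 4)*(l^2 + 3*l - 4) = (l - 4)*(l - 1)*(l + 4)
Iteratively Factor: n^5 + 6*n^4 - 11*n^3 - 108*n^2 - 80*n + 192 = (n - 4)*(n^4 + 10*n^3 + 29*n^2 + 8*n - 48) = (n - 4)*(n + 3)*(n^3 + 7*n^2 + 8*n - 16) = (n - 4)*(n - 1)*(n + 3)*(n^2 + 8*n + 16) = (n - 4)*(n - 1)*(n + 3)*(n + 4)*(n + 4)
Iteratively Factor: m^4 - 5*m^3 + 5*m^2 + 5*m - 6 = (m + 1)*(m^3 - 6*m^2 + 11*m - 6) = (m - 2)*(m + 1)*(m^2 - 4*m + 3) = (m - 3)*(m - 2)*(m + 1)*(m - 1)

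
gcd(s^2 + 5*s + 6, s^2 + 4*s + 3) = s + 3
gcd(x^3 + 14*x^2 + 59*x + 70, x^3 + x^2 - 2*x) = x + 2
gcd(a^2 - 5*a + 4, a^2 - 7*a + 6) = a - 1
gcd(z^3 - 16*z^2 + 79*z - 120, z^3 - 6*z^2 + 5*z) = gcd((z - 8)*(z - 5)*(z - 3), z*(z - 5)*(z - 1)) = z - 5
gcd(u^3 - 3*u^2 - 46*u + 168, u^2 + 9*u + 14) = u + 7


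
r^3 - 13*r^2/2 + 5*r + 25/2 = (r - 5)*(r - 5/2)*(r + 1)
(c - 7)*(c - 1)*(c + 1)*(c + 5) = c^4 - 2*c^3 - 36*c^2 + 2*c + 35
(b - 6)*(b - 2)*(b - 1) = b^3 - 9*b^2 + 20*b - 12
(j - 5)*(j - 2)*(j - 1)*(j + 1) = j^4 - 7*j^3 + 9*j^2 + 7*j - 10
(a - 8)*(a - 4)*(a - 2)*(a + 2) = a^4 - 12*a^3 + 28*a^2 + 48*a - 128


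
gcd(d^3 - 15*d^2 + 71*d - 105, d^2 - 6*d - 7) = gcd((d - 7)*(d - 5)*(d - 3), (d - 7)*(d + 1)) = d - 7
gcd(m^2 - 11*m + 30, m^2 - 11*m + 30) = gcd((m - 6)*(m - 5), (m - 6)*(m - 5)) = m^2 - 11*m + 30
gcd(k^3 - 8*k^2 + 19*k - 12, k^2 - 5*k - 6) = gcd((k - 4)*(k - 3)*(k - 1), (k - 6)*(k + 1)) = 1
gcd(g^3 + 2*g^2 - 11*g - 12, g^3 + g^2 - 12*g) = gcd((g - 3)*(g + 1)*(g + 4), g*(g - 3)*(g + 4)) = g^2 + g - 12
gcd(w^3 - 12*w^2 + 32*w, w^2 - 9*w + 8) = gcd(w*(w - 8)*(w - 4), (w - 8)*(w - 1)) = w - 8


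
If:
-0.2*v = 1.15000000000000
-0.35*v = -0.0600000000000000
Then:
No Solution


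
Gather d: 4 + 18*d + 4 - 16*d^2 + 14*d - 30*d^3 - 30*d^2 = -30*d^3 - 46*d^2 + 32*d + 8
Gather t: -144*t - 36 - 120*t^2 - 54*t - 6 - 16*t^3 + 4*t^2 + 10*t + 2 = -16*t^3 - 116*t^2 - 188*t - 40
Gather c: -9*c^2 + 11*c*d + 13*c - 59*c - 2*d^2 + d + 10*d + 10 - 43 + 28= -9*c^2 + c*(11*d - 46) - 2*d^2 + 11*d - 5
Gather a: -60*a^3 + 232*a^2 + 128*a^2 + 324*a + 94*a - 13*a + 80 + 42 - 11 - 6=-60*a^3 + 360*a^2 + 405*a + 105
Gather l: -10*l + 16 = 16 - 10*l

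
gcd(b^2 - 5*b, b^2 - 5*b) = b^2 - 5*b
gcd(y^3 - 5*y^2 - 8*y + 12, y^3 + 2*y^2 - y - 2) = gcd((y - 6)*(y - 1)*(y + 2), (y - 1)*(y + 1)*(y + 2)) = y^2 + y - 2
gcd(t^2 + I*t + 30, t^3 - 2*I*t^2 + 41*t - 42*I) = t + 6*I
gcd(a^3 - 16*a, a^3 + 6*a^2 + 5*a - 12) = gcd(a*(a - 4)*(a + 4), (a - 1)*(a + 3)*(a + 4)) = a + 4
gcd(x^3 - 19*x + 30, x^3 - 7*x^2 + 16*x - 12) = x^2 - 5*x + 6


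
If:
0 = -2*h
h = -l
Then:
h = 0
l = 0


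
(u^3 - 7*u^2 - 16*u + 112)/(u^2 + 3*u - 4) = (u^2 - 11*u + 28)/(u - 1)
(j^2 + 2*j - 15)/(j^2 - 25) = (j - 3)/(j - 5)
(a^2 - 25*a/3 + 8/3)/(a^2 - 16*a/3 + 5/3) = (a - 8)/(a - 5)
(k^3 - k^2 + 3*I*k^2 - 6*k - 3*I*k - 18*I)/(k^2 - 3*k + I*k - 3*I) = (k^2 + k*(2 + 3*I) + 6*I)/(k + I)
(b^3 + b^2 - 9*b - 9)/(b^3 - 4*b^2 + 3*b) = (b^2 + 4*b + 3)/(b*(b - 1))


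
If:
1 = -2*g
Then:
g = -1/2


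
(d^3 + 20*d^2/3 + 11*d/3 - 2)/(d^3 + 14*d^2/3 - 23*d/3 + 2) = (d + 1)/(d - 1)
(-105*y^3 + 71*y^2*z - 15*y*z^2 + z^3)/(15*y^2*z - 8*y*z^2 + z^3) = (-7*y + z)/z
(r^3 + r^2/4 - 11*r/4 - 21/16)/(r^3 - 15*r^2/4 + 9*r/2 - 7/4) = (r^2 + 2*r + 3/4)/(r^2 - 2*r + 1)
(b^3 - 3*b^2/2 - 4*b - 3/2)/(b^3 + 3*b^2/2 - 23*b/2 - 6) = (b + 1)/(b + 4)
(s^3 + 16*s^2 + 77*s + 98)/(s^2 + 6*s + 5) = (s^3 + 16*s^2 + 77*s + 98)/(s^2 + 6*s + 5)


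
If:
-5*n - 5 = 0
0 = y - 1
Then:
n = -1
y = 1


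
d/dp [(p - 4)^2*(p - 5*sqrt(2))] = (p - 4)*(3*p - 10*sqrt(2) - 4)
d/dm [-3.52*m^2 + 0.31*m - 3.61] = 0.31 - 7.04*m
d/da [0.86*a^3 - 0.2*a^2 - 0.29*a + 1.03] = 2.58*a^2 - 0.4*a - 0.29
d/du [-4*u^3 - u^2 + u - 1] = -12*u^2 - 2*u + 1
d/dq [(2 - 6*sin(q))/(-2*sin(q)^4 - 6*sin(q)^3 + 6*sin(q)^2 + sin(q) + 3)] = 2*(-18*sin(q)^4 - 28*sin(q)^3 + 36*sin(q)^2 - 12*sin(q) - 10)*cos(q)/(-2*sin(q)^4 - 6*sin(q)^3 + 6*sin(q)^2 + sin(q) + 3)^2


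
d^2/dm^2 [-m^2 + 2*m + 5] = -2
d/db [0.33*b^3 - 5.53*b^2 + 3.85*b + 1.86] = 0.99*b^2 - 11.06*b + 3.85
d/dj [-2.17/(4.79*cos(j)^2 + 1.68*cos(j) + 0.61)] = -(20.7886*cos(j) + 3.6456)*sin(j)/(4.79*cos(j)^2 + 1.68*cos(j) + 0.61)^2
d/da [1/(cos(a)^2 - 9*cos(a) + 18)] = (2*cos(a) - 9)*sin(a)/(cos(a)^2 - 9*cos(a) + 18)^2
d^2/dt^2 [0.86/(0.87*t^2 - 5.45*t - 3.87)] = (1.301868*t^2 - 8.15538*t - 0.86*(1.74*t - 5.45)*(3.48*t - 10.9) - 5.791068)/(-0.87*t^2 + 5.45*t + 3.87)^3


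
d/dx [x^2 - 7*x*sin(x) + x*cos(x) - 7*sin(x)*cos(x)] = -x*sin(x) - 7*x*cos(x) + 2*x - 7*sin(x) + cos(x) - 7*cos(2*x)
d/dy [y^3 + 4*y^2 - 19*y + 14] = 3*y^2 + 8*y - 19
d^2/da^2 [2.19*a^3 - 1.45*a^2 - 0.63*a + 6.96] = 13.14*a - 2.9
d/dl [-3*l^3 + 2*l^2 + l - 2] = -9*l^2 + 4*l + 1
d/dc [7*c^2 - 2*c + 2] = 14*c - 2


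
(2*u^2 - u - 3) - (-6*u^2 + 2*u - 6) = 8*u^2 - 3*u + 3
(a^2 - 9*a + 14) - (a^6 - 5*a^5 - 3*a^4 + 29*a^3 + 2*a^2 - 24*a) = -a^6 + 5*a^5 + 3*a^4 - 29*a^3 - a^2 + 15*a + 14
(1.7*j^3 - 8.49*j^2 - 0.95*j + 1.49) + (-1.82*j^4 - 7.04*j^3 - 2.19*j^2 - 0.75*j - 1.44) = -1.82*j^4 - 5.34*j^3 - 10.68*j^2 - 1.7*j + 0.05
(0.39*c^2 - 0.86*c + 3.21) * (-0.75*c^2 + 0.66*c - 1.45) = -0.2925*c^4 + 0.9024*c^3 - 3.5406*c^2 + 3.3656*c - 4.6545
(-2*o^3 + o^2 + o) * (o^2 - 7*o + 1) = -2*o^5 + 15*o^4 - 8*o^3 - 6*o^2 + o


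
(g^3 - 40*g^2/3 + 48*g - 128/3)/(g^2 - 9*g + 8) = (3*g^2 - 16*g + 16)/(3*(g - 1))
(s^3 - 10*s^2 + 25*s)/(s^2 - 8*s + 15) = s*(s - 5)/(s - 3)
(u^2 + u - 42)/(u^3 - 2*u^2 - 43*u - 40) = (-u^2 - u + 42)/(-u^3 + 2*u^2 + 43*u + 40)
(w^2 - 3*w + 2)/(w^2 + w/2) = 2*(w^2 - 3*w + 2)/(w*(2*w + 1))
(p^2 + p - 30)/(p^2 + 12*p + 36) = (p - 5)/(p + 6)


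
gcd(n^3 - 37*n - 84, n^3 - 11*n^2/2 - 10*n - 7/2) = n - 7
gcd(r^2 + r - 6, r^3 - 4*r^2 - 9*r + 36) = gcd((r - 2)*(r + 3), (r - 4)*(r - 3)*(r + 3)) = r + 3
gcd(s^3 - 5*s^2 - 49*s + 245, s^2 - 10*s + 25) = s - 5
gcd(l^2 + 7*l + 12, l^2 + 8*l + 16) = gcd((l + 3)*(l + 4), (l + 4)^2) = l + 4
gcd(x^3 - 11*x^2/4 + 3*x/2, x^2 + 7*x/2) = x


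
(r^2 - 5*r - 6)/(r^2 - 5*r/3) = 3*(r^2 - 5*r - 6)/(r*(3*r - 5))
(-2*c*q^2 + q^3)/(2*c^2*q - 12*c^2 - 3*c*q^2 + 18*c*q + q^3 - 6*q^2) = q^2/(-c*q + 6*c + q^2 - 6*q)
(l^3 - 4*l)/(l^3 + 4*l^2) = (l^2 - 4)/(l*(l + 4))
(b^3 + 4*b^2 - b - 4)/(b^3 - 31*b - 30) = (b^2 + 3*b - 4)/(b^2 - b - 30)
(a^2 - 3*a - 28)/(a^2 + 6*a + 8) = (a - 7)/(a + 2)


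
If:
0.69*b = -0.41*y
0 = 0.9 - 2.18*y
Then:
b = -0.25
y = 0.41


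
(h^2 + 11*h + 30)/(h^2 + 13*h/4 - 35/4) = 4*(h + 6)/(4*h - 7)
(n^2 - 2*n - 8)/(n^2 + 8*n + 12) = (n - 4)/(n + 6)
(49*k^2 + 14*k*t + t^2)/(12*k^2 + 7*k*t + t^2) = (49*k^2 + 14*k*t + t^2)/(12*k^2 + 7*k*t + t^2)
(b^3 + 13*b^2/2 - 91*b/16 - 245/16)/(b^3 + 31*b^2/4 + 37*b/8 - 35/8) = (4*b - 7)/(2*(2*b - 1))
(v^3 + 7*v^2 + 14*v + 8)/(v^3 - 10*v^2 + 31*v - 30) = (v^3 + 7*v^2 + 14*v + 8)/(v^3 - 10*v^2 + 31*v - 30)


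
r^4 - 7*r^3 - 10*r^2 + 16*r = r*(r - 8)*(r - 1)*(r + 2)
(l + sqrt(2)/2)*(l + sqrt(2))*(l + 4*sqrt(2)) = l^3 + 11*sqrt(2)*l^2/2 + 13*l + 4*sqrt(2)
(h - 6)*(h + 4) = h^2 - 2*h - 24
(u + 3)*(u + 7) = u^2 + 10*u + 21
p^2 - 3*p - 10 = (p - 5)*(p + 2)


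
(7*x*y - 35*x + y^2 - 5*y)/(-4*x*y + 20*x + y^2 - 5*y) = (-7*x - y)/(4*x - y)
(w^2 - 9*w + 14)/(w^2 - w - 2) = (w - 7)/(w + 1)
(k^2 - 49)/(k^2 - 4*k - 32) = (49 - k^2)/(-k^2 + 4*k + 32)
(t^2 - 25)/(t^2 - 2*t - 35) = (t - 5)/(t - 7)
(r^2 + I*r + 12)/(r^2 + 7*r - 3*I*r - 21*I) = (r + 4*I)/(r + 7)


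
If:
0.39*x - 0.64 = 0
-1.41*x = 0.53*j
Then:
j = -4.37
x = 1.64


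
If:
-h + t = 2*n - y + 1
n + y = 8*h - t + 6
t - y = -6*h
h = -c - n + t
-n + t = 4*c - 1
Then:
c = 8/23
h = 1/23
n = 122/69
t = 149/69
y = 167/69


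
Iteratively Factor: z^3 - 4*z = (z - 2)*(z^2 + 2*z) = z*(z - 2)*(z + 2)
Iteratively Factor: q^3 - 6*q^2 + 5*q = (q)*(q^2 - 6*q + 5) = q*(q - 1)*(q - 5)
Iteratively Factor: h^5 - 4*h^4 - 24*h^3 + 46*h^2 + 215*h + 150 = (h + 3)*(h^4 - 7*h^3 - 3*h^2 + 55*h + 50) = (h - 5)*(h + 3)*(h^3 - 2*h^2 - 13*h - 10) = (h - 5)^2*(h + 3)*(h^2 + 3*h + 2) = (h - 5)^2*(h + 1)*(h + 3)*(h + 2)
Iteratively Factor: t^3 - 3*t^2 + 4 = (t - 2)*(t^2 - t - 2) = (t - 2)*(t + 1)*(t - 2)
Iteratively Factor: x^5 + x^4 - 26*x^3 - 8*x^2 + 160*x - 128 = (x - 2)*(x^4 + 3*x^3 - 20*x^2 - 48*x + 64) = (x - 2)*(x + 4)*(x^3 - x^2 - 16*x + 16) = (x - 2)*(x + 4)^2*(x^2 - 5*x + 4) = (x - 2)*(x - 1)*(x + 4)^2*(x - 4)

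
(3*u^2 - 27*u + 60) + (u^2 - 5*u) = 4*u^2 - 32*u + 60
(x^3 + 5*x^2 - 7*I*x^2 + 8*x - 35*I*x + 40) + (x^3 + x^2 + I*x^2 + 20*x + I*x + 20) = 2*x^3 + 6*x^2 - 6*I*x^2 + 28*x - 34*I*x + 60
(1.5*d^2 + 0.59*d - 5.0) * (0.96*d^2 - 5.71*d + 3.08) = 1.44*d^4 - 7.9986*d^3 - 3.5489*d^2 + 30.3672*d - 15.4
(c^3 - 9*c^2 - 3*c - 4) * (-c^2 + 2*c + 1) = -c^5 + 11*c^4 - 14*c^3 - 11*c^2 - 11*c - 4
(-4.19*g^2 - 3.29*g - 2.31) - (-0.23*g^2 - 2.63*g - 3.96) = -3.96*g^2 - 0.66*g + 1.65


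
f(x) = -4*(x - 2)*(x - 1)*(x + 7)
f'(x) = -4*(x - 2)*(x - 1) - 4*(x - 2)*(x + 7) - 4*(x - 1)*(x + 7) = -12*x^2 - 32*x + 76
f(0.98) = -0.65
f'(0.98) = 33.12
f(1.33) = 7.37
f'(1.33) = 12.21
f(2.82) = -58.62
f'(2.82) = -109.67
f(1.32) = 7.24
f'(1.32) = 12.85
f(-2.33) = -269.35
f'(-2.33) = 85.41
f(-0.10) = -63.76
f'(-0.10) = 79.08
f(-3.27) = -335.74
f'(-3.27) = 52.33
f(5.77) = -918.57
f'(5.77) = -508.15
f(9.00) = -3584.00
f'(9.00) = -1184.00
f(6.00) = -1040.00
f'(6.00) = -548.00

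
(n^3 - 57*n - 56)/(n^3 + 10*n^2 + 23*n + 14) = (n - 8)/(n + 2)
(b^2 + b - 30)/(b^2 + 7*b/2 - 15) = 2*(b - 5)/(2*b - 5)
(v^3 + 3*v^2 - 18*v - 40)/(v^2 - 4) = (v^2 + v - 20)/(v - 2)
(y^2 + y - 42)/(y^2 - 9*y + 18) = (y + 7)/(y - 3)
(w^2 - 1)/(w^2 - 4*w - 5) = (w - 1)/(w - 5)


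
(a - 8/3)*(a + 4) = a^2 + 4*a/3 - 32/3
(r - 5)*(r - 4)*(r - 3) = r^3 - 12*r^2 + 47*r - 60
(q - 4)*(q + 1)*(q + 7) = q^3 + 4*q^2 - 25*q - 28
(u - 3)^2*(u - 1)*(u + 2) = u^4 - 5*u^3 + u^2 + 21*u - 18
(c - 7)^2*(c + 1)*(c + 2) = c^4 - 11*c^3 + 9*c^2 + 119*c + 98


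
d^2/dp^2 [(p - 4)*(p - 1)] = 2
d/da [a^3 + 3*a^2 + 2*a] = 3*a^2 + 6*a + 2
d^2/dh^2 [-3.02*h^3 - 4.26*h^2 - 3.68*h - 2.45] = -18.12*h - 8.52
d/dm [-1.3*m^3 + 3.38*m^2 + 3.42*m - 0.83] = -3.9*m^2 + 6.76*m + 3.42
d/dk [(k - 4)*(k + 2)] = 2*k - 2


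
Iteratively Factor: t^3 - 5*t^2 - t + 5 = (t - 5)*(t^2 - 1) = (t - 5)*(t + 1)*(t - 1)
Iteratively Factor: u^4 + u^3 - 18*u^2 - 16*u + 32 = (u - 1)*(u^3 + 2*u^2 - 16*u - 32) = (u - 1)*(u + 2)*(u^2 - 16) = (u - 4)*(u - 1)*(u + 2)*(u + 4)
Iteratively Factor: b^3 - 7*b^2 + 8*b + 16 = (b + 1)*(b^2 - 8*b + 16) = (b - 4)*(b + 1)*(b - 4)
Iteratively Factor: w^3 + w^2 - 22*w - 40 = (w + 2)*(w^2 - w - 20) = (w - 5)*(w + 2)*(w + 4)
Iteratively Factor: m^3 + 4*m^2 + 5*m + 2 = (m + 1)*(m^2 + 3*m + 2) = (m + 1)^2*(m + 2)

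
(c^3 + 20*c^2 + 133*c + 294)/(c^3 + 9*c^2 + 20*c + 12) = (c^2 + 14*c + 49)/(c^2 + 3*c + 2)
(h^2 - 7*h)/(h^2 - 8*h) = (h - 7)/(h - 8)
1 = 1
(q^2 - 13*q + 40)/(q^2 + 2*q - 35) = (q - 8)/(q + 7)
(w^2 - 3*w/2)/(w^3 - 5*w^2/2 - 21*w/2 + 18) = w/(w^2 - w - 12)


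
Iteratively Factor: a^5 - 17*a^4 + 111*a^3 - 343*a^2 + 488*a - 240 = (a - 4)*(a^4 - 13*a^3 + 59*a^2 - 107*a + 60) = (a - 4)*(a - 3)*(a^3 - 10*a^2 + 29*a - 20) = (a - 4)*(a - 3)*(a - 1)*(a^2 - 9*a + 20) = (a - 5)*(a - 4)*(a - 3)*(a - 1)*(a - 4)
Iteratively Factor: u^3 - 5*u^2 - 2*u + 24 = (u + 2)*(u^2 - 7*u + 12) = (u - 4)*(u + 2)*(u - 3)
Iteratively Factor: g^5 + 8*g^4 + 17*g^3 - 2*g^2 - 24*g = (g + 4)*(g^4 + 4*g^3 + g^2 - 6*g) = (g + 3)*(g + 4)*(g^3 + g^2 - 2*g) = (g - 1)*(g + 3)*(g + 4)*(g^2 + 2*g) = (g - 1)*(g + 2)*(g + 3)*(g + 4)*(g)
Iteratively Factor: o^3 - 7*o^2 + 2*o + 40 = (o - 5)*(o^2 - 2*o - 8) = (o - 5)*(o - 4)*(o + 2)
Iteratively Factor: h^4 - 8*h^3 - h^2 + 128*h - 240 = (h - 5)*(h^3 - 3*h^2 - 16*h + 48) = (h - 5)*(h - 4)*(h^2 + h - 12) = (h - 5)*(h - 4)*(h - 3)*(h + 4)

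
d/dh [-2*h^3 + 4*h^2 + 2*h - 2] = -6*h^2 + 8*h + 2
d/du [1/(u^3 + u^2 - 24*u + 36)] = (-3*u^2 - 2*u + 24)/(u^3 + u^2 - 24*u + 36)^2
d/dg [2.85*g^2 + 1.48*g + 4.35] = 5.7*g + 1.48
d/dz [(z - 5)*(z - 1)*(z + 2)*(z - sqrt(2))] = 4*z^3 - 12*z^2 - 3*sqrt(2)*z^2 - 14*z + 8*sqrt(2)*z + 7*sqrt(2) + 10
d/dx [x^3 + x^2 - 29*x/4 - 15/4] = 3*x^2 + 2*x - 29/4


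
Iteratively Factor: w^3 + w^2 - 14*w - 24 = (w + 2)*(w^2 - w - 12) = (w + 2)*(w + 3)*(w - 4)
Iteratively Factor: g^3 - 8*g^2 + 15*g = (g)*(g^2 - 8*g + 15) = g*(g - 5)*(g - 3)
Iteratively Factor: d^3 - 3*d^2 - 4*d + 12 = (d - 2)*(d^2 - d - 6) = (d - 3)*(d - 2)*(d + 2)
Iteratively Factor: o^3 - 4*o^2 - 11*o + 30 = (o - 2)*(o^2 - 2*o - 15) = (o - 5)*(o - 2)*(o + 3)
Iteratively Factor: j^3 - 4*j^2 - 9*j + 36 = (j - 4)*(j^2 - 9) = (j - 4)*(j - 3)*(j + 3)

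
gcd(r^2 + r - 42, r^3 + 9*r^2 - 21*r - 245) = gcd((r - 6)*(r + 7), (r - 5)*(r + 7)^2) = r + 7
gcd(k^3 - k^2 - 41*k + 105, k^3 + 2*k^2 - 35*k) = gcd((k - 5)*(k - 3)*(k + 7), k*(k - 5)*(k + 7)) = k^2 + 2*k - 35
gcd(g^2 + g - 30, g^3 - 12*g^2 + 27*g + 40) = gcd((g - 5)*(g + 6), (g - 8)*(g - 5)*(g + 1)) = g - 5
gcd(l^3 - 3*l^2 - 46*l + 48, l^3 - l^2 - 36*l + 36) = l^2 + 5*l - 6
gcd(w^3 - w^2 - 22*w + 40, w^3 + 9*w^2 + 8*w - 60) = w^2 + 3*w - 10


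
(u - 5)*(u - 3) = u^2 - 8*u + 15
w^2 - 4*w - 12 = (w - 6)*(w + 2)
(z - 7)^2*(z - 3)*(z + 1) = z^4 - 16*z^3 + 74*z^2 - 56*z - 147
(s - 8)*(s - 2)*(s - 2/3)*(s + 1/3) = s^4 - 31*s^3/3 + 172*s^2/9 - 28*s/9 - 32/9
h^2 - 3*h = h*(h - 3)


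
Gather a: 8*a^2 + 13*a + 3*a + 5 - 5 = 8*a^2 + 16*a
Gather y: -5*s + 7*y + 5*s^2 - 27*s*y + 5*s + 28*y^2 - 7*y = 5*s^2 - 27*s*y + 28*y^2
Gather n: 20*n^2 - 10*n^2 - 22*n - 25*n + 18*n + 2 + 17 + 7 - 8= 10*n^2 - 29*n + 18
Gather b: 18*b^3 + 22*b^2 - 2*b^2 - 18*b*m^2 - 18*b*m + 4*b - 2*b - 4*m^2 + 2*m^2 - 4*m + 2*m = 18*b^3 + 20*b^2 + b*(-18*m^2 - 18*m + 2) - 2*m^2 - 2*m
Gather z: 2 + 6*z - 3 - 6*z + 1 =0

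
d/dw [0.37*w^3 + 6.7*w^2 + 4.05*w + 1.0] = 1.11*w^2 + 13.4*w + 4.05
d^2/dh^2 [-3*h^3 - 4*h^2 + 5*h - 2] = -18*h - 8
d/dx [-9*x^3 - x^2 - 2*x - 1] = -27*x^2 - 2*x - 2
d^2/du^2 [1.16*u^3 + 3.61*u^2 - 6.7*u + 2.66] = 6.96*u + 7.22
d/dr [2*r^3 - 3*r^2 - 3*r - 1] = 6*r^2 - 6*r - 3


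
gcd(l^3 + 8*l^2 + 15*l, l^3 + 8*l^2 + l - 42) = l + 3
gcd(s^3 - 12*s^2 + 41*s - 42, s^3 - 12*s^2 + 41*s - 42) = s^3 - 12*s^2 + 41*s - 42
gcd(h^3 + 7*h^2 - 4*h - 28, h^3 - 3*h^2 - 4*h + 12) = h^2 - 4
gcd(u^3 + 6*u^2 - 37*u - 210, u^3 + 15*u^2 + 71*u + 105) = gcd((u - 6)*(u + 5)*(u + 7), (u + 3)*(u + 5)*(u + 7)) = u^2 + 12*u + 35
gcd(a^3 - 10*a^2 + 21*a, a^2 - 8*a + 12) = 1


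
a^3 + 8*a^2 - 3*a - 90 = (a - 3)*(a + 5)*(a + 6)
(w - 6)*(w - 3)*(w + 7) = w^3 - 2*w^2 - 45*w + 126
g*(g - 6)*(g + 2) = g^3 - 4*g^2 - 12*g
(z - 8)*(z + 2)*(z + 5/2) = z^3 - 7*z^2/2 - 31*z - 40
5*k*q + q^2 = q*(5*k + q)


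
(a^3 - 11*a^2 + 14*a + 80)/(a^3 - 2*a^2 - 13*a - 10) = (a - 8)/(a + 1)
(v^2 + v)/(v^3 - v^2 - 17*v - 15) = v/(v^2 - 2*v - 15)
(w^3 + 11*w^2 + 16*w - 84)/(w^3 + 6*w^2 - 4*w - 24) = (w + 7)/(w + 2)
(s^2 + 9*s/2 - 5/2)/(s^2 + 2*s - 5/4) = 2*(s + 5)/(2*s + 5)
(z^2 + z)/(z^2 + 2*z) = (z + 1)/(z + 2)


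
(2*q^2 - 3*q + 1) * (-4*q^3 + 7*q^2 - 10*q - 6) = -8*q^5 + 26*q^4 - 45*q^3 + 25*q^2 + 8*q - 6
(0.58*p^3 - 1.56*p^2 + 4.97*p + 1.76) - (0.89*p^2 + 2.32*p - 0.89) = 0.58*p^3 - 2.45*p^2 + 2.65*p + 2.65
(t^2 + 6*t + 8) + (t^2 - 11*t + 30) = 2*t^2 - 5*t + 38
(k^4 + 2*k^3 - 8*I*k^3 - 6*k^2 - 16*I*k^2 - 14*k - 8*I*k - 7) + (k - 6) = k^4 + 2*k^3 - 8*I*k^3 - 6*k^2 - 16*I*k^2 - 13*k - 8*I*k - 13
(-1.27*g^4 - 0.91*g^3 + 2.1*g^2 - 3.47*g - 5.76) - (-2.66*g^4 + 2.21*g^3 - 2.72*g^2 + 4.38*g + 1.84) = 1.39*g^4 - 3.12*g^3 + 4.82*g^2 - 7.85*g - 7.6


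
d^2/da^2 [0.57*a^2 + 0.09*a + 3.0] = 1.14000000000000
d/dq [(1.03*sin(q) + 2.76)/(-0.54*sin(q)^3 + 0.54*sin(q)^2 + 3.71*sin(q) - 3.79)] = (1.1124*sin(q)^3 + 3.915*sin(q)^2 - 2.9808*sin(q) - 14.1433)*cos(q)/(0.2916*sin(q)^6 - 0.5832*sin(q)^5 - 3.7152*sin(q)^4 + 8.1*sin(q)^3 + 9.6709*sin(q)^2 - 28.1218*sin(q) + 14.3641)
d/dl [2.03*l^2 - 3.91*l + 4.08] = 4.06*l - 3.91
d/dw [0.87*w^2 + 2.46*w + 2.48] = 1.74*w + 2.46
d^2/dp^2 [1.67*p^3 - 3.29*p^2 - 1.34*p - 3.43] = 10.02*p - 6.58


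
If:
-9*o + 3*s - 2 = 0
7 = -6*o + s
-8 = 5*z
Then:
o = -19/9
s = -17/3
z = -8/5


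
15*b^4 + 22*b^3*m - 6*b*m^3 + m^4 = (-5*b + m)*(-3*b + m)*(b + m)^2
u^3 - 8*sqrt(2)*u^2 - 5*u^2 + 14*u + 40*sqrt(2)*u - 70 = (u - 5)*(u - 7*sqrt(2))*(u - sqrt(2))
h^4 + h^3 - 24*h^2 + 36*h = h*(h - 3)*(h - 2)*(h + 6)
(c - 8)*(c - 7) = c^2 - 15*c + 56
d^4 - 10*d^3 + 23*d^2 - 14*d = d*(d - 7)*(d - 2)*(d - 1)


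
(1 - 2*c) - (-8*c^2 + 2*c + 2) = 8*c^2 - 4*c - 1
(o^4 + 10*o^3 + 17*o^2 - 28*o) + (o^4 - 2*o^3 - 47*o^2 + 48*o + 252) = 2*o^4 + 8*o^3 - 30*o^2 + 20*o + 252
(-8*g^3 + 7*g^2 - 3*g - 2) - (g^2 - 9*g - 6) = -8*g^3 + 6*g^2 + 6*g + 4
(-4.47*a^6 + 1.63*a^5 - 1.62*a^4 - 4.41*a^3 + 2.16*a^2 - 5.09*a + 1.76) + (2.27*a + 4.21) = -4.47*a^6 + 1.63*a^5 - 1.62*a^4 - 4.41*a^3 + 2.16*a^2 - 2.82*a + 5.97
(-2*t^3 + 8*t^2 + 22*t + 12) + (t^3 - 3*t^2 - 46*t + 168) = -t^3 + 5*t^2 - 24*t + 180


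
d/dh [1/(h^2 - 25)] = -2*h/(h^2 - 25)^2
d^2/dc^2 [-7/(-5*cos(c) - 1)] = 35*(5*sin(c)^2 + cos(c) + 5)/(5*cos(c) + 1)^3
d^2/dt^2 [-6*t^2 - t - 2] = -12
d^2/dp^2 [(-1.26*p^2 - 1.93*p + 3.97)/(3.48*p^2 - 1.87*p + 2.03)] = (-1.4210854715202e-14*p^4 - 63.145296*p^3 + 341.876592*p^2 - 73.20528*p - 53.363564)/(42.144192*p^6 - 67.939344*p^5 + 110.259972*p^4 - 85.801771*p^3 + 64.318317*p^2 - 23.118249*p + 8.365427)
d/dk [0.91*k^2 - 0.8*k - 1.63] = 1.82*k - 0.8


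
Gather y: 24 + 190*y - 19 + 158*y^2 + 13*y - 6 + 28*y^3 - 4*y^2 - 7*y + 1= 28*y^3 + 154*y^2 + 196*y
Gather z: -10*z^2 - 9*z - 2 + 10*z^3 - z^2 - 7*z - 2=10*z^3 - 11*z^2 - 16*z - 4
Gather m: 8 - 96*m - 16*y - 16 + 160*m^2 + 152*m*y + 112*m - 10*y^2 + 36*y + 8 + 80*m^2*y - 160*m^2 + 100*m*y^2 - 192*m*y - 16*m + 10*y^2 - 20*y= 80*m^2*y + m*(100*y^2 - 40*y)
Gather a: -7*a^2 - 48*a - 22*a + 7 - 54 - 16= -7*a^2 - 70*a - 63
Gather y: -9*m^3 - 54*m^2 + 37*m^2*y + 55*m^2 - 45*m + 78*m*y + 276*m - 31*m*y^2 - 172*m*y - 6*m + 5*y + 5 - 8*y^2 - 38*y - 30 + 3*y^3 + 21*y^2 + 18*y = -9*m^3 + m^2 + 225*m + 3*y^3 + y^2*(13 - 31*m) + y*(37*m^2 - 94*m - 15) - 25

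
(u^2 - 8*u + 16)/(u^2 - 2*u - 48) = (-u^2 + 8*u - 16)/(-u^2 + 2*u + 48)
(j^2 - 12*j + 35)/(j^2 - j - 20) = (j - 7)/(j + 4)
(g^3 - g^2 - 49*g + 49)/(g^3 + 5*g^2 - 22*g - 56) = (g^2 - 8*g + 7)/(g^2 - 2*g - 8)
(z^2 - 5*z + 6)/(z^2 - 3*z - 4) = (-z^2 + 5*z - 6)/(-z^2 + 3*z + 4)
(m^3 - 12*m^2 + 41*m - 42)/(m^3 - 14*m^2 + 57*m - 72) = (m^2 - 9*m + 14)/(m^2 - 11*m + 24)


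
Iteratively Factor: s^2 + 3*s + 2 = (s + 2)*(s + 1)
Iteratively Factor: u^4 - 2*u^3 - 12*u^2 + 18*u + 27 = (u - 3)*(u^3 + u^2 - 9*u - 9) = (u - 3)*(u + 3)*(u^2 - 2*u - 3) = (u - 3)*(u + 1)*(u + 3)*(u - 3)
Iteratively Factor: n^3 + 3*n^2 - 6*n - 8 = (n - 2)*(n^2 + 5*n + 4) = (n - 2)*(n + 1)*(n + 4)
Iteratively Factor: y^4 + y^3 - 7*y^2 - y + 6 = (y + 1)*(y^3 - 7*y + 6) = (y - 2)*(y + 1)*(y^2 + 2*y - 3) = (y - 2)*(y - 1)*(y + 1)*(y + 3)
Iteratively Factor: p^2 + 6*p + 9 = (p + 3)*(p + 3)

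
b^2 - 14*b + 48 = (b - 8)*(b - 6)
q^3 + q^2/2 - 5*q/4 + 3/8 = (q - 1/2)^2*(q + 3/2)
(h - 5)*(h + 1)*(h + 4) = h^3 - 21*h - 20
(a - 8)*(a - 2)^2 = a^3 - 12*a^2 + 36*a - 32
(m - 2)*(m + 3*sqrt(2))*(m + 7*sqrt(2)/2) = m^3 - 2*m^2 + 13*sqrt(2)*m^2/2 - 13*sqrt(2)*m + 21*m - 42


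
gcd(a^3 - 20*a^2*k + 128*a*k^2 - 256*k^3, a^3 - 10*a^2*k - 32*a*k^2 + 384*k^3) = a^2 - 16*a*k + 64*k^2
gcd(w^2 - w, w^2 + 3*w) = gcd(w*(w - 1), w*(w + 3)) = w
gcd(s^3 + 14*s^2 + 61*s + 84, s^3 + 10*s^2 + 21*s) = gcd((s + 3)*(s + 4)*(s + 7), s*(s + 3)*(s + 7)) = s^2 + 10*s + 21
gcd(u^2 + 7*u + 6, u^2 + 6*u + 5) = u + 1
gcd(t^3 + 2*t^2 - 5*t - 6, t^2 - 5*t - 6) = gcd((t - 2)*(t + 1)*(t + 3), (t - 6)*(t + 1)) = t + 1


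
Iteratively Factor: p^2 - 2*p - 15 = (p + 3)*(p - 5)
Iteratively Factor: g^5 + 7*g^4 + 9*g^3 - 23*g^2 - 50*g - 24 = (g + 1)*(g^4 + 6*g^3 + 3*g^2 - 26*g - 24) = (g + 1)*(g + 4)*(g^3 + 2*g^2 - 5*g - 6) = (g + 1)*(g + 3)*(g + 4)*(g^2 - g - 2) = (g + 1)^2*(g + 3)*(g + 4)*(g - 2)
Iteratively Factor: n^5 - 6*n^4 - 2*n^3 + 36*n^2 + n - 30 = (n + 1)*(n^4 - 7*n^3 + 5*n^2 + 31*n - 30) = (n + 1)*(n + 2)*(n^3 - 9*n^2 + 23*n - 15) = (n - 1)*(n + 1)*(n + 2)*(n^2 - 8*n + 15) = (n - 5)*(n - 1)*(n + 1)*(n + 2)*(n - 3)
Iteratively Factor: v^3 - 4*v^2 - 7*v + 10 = (v + 2)*(v^2 - 6*v + 5) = (v - 5)*(v + 2)*(v - 1)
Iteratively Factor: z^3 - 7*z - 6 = (z - 3)*(z^2 + 3*z + 2) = (z - 3)*(z + 2)*(z + 1)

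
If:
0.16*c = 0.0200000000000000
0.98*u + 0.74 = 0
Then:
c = 0.12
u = -0.76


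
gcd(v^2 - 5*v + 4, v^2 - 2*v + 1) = v - 1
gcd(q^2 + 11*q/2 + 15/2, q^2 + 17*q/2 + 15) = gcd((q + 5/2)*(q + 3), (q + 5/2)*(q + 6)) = q + 5/2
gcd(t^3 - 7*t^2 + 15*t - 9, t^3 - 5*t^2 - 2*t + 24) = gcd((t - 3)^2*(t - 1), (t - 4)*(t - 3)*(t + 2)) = t - 3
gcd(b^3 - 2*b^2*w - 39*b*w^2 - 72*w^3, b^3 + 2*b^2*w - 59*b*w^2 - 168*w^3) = -b^2 + 5*b*w + 24*w^2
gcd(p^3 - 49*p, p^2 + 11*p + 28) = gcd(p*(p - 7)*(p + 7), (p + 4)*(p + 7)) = p + 7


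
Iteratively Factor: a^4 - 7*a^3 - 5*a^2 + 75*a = (a - 5)*(a^3 - 2*a^2 - 15*a) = (a - 5)^2*(a^2 + 3*a) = a*(a - 5)^2*(a + 3)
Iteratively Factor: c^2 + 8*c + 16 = (c + 4)*(c + 4)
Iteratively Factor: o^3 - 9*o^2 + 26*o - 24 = (o - 4)*(o^2 - 5*o + 6) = (o - 4)*(o - 2)*(o - 3)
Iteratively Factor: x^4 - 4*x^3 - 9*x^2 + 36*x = (x)*(x^3 - 4*x^2 - 9*x + 36) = x*(x - 4)*(x^2 - 9) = x*(x - 4)*(x - 3)*(x + 3)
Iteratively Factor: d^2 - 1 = (d + 1)*(d - 1)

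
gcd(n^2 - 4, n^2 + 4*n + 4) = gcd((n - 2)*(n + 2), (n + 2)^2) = n + 2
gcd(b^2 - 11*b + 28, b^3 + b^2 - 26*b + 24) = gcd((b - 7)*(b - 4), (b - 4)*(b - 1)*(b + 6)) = b - 4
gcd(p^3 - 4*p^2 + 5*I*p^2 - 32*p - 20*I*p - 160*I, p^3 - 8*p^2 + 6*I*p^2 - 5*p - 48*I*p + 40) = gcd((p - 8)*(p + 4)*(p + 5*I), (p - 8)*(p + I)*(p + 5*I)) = p^2 + p*(-8 + 5*I) - 40*I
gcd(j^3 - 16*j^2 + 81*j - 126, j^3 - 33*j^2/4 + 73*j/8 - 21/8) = j - 7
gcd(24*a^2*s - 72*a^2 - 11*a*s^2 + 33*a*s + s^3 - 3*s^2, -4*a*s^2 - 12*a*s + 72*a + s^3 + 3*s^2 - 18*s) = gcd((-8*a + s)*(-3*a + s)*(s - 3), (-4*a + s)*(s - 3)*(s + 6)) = s - 3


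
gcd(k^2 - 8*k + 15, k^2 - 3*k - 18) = 1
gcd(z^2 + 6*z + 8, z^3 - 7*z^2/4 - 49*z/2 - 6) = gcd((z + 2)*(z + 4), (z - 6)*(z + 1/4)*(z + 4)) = z + 4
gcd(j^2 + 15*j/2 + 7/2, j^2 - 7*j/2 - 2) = j + 1/2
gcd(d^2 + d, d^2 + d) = d^2 + d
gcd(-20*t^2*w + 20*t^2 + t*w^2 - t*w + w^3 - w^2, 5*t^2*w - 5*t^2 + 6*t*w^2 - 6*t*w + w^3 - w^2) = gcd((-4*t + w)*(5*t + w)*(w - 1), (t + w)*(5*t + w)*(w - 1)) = 5*t*w - 5*t + w^2 - w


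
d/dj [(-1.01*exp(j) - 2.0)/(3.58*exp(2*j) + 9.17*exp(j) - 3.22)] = (3.6158*exp(2*j) + 14.32*exp(j) + 21.5922)*exp(j)/(12.8164*exp(4*j) + 65.6572*exp(3*j) + 61.0337*exp(2*j) - 59.0548*exp(j) + 10.3684)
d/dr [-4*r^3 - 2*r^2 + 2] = 4*r*(-3*r - 1)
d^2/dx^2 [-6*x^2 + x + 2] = -12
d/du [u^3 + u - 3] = 3*u^2 + 1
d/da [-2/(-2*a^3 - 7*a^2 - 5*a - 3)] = 2*(-6*a^2 - 14*a - 5)/(2*a^3 + 7*a^2 + 5*a + 3)^2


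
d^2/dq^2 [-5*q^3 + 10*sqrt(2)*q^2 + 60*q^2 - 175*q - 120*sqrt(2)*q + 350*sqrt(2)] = -30*q + 20*sqrt(2) + 120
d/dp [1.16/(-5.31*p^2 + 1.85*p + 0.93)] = (12.3192*p - 2.146)/(-5.31*p^2 + 1.85*p + 0.93)^2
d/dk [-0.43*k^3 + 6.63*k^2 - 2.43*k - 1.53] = -1.29*k^2 + 13.26*k - 2.43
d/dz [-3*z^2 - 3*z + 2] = -6*z - 3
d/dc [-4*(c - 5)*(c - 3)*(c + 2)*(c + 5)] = -16*c^3 + 12*c^2 + 248*c - 100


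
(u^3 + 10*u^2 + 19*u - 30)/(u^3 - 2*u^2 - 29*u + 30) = (u + 6)/(u - 6)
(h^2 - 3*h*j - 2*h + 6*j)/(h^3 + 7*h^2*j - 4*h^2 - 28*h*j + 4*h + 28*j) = (h - 3*j)/(h^2 + 7*h*j - 2*h - 14*j)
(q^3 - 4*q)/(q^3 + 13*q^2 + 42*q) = (q^2 - 4)/(q^2 + 13*q + 42)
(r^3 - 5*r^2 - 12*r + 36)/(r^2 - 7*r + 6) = (r^2 + r - 6)/(r - 1)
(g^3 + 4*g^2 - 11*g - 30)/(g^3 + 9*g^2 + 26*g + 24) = (g^2 + 2*g - 15)/(g^2 + 7*g + 12)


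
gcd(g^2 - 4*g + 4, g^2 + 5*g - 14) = g - 2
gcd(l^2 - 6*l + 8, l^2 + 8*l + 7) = 1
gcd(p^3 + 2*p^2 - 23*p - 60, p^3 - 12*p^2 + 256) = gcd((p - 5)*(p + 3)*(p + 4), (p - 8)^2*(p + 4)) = p + 4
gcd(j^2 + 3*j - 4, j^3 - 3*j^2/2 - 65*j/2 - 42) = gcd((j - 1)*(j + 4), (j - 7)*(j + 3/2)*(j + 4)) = j + 4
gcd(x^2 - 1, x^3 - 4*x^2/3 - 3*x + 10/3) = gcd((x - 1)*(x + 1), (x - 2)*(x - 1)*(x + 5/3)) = x - 1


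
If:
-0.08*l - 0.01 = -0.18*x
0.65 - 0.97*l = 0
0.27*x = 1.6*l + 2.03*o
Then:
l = 0.67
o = -0.48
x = 0.35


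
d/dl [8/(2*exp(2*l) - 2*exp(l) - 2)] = (4 - 8*exp(l))*exp(l)/(-exp(2*l) + exp(l) + 1)^2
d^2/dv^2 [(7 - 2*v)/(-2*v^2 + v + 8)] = 2*(4*(4 - 3*v)*(-2*v^2 + v + 8) - (2*v - 7)*(4*v - 1)^2)/(-2*v^2 + v + 8)^3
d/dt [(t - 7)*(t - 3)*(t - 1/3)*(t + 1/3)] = 4*t^3 - 30*t^2 + 376*t/9 + 10/9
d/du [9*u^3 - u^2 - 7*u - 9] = 27*u^2 - 2*u - 7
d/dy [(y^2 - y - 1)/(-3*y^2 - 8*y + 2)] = (-11*y^2 - 2*y - 10)/(9*y^4 + 48*y^3 + 52*y^2 - 32*y + 4)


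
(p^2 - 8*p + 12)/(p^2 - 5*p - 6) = (p - 2)/(p + 1)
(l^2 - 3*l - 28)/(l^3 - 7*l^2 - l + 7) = (l + 4)/(l^2 - 1)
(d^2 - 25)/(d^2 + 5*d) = (d - 5)/d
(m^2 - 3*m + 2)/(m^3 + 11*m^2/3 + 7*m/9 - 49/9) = 9*(m - 2)/(9*m^2 + 42*m + 49)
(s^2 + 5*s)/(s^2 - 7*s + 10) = s*(s + 5)/(s^2 - 7*s + 10)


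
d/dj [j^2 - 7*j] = 2*j - 7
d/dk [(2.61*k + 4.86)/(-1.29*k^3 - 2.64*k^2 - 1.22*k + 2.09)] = (6.7338*k^3 + 25.6986*k^2 + 25.6608*k + 11.3841)/(1.6641*k^6 + 6.8112*k^5 + 10.1172*k^4 + 1.0494*k^3 - 9.5468*k^2 - 5.0996*k + 4.3681)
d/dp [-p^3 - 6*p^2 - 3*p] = -3*p^2 - 12*p - 3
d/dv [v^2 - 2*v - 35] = 2*v - 2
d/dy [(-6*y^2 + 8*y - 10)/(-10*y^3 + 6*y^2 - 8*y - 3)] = 4*(-15*y^4 + 40*y^3 - 75*y^2 + 39*y - 26)/(100*y^6 - 120*y^5 + 196*y^4 - 36*y^3 + 28*y^2 + 48*y + 9)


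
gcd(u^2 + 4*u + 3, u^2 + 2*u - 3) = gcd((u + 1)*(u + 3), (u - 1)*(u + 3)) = u + 3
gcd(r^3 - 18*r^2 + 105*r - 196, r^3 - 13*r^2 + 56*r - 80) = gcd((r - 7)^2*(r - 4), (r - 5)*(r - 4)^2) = r - 4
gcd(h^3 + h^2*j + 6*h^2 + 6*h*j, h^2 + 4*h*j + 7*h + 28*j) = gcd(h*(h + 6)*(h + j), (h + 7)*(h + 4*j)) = 1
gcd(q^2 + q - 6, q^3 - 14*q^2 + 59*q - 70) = q - 2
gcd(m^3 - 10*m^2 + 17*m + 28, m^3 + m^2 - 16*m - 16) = m^2 - 3*m - 4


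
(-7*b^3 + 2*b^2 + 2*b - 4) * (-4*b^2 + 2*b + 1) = 28*b^5 - 22*b^4 - 11*b^3 + 22*b^2 - 6*b - 4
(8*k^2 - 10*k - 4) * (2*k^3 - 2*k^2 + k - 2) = 16*k^5 - 36*k^4 + 20*k^3 - 18*k^2 + 16*k + 8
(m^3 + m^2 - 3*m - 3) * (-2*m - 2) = -2*m^4 - 4*m^3 + 4*m^2 + 12*m + 6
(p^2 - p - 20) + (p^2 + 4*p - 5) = 2*p^2 + 3*p - 25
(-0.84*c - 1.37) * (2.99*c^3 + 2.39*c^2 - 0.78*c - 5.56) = -2.5116*c^4 - 6.1039*c^3 - 2.6191*c^2 + 5.739*c + 7.6172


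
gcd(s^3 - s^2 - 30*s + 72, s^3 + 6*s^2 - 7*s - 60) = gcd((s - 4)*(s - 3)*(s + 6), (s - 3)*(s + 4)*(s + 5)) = s - 3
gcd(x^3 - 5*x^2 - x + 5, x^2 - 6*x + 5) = x^2 - 6*x + 5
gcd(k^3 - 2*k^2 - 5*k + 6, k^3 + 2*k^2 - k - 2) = k^2 + k - 2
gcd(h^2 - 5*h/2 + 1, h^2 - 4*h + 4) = h - 2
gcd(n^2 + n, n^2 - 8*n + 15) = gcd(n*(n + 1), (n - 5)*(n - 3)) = 1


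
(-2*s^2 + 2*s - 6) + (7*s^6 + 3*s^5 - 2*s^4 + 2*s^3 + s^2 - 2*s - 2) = 7*s^6 + 3*s^5 - 2*s^4 + 2*s^3 - s^2 - 8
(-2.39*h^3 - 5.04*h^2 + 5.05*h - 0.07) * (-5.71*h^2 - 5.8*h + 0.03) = 13.6469*h^5 + 42.6404*h^4 + 0.3248*h^3 - 29.0415*h^2 + 0.5575*h - 0.0021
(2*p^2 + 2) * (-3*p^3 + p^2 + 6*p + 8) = -6*p^5 + 2*p^4 + 6*p^3 + 18*p^2 + 12*p + 16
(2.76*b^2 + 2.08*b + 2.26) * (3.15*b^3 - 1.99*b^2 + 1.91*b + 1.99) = 8.694*b^5 + 1.0596*b^4 + 8.2514*b^3 + 4.9678*b^2 + 8.4558*b + 4.4974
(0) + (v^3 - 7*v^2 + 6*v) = v^3 - 7*v^2 + 6*v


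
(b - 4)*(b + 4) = b^2 - 16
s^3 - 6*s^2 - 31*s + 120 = (s - 8)*(s - 3)*(s + 5)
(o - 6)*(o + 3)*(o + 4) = o^3 + o^2 - 30*o - 72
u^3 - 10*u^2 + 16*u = u*(u - 8)*(u - 2)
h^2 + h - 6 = (h - 2)*(h + 3)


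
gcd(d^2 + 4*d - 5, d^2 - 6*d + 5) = d - 1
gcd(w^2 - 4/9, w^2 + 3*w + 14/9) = w + 2/3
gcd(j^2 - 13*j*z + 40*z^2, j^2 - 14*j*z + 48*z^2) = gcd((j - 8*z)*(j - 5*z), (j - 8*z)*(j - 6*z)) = -j + 8*z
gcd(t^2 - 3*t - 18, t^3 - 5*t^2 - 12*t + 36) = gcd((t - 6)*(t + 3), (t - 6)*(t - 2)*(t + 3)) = t^2 - 3*t - 18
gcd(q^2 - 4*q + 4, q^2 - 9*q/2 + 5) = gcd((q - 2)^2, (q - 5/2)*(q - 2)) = q - 2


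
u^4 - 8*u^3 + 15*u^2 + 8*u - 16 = (u - 4)^2*(u - 1)*(u + 1)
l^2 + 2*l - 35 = (l - 5)*(l + 7)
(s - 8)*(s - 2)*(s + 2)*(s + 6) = s^4 - 2*s^3 - 52*s^2 + 8*s + 192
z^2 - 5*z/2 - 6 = (z - 4)*(z + 3/2)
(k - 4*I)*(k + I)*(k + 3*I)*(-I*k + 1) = -I*k^4 + k^3 - 13*I*k^2 + 25*k + 12*I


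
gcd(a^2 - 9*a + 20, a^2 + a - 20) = a - 4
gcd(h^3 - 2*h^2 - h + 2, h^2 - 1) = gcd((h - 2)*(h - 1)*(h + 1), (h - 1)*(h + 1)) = h^2 - 1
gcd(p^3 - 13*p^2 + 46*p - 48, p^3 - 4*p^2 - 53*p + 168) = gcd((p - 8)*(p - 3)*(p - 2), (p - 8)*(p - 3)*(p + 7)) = p^2 - 11*p + 24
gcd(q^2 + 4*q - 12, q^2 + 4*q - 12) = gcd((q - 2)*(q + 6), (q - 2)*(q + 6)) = q^2 + 4*q - 12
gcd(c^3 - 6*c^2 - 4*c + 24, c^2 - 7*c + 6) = c - 6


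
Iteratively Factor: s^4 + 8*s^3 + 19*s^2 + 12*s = (s + 4)*(s^3 + 4*s^2 + 3*s) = (s + 3)*(s + 4)*(s^2 + s) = (s + 1)*(s + 3)*(s + 4)*(s)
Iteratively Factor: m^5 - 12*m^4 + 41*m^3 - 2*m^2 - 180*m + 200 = (m - 5)*(m^4 - 7*m^3 + 6*m^2 + 28*m - 40) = (m - 5)*(m - 2)*(m^3 - 5*m^2 - 4*m + 20) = (m - 5)^2*(m - 2)*(m^2 - 4) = (m - 5)^2*(m - 2)*(m + 2)*(m - 2)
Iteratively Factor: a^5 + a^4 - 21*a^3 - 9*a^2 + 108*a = (a + 4)*(a^4 - 3*a^3 - 9*a^2 + 27*a) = (a + 3)*(a + 4)*(a^3 - 6*a^2 + 9*a) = (a - 3)*(a + 3)*(a + 4)*(a^2 - 3*a) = a*(a - 3)*(a + 3)*(a + 4)*(a - 3)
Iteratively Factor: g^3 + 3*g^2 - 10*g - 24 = (g - 3)*(g^2 + 6*g + 8) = (g - 3)*(g + 2)*(g + 4)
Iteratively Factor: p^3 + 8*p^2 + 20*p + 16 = (p + 4)*(p^2 + 4*p + 4) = (p + 2)*(p + 4)*(p + 2)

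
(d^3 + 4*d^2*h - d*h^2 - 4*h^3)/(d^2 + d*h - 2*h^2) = (d^2 + 5*d*h + 4*h^2)/(d + 2*h)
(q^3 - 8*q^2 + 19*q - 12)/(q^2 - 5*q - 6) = (-q^3 + 8*q^2 - 19*q + 12)/(-q^2 + 5*q + 6)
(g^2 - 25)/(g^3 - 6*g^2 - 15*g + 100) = (g + 5)/(g^2 - g - 20)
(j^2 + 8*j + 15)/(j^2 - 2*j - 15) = (j + 5)/(j - 5)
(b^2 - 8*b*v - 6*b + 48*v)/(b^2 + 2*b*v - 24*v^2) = (b^2 - 8*b*v - 6*b + 48*v)/(b^2 + 2*b*v - 24*v^2)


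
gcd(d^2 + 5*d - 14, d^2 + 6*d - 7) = d + 7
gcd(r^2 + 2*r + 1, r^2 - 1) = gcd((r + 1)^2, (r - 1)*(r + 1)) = r + 1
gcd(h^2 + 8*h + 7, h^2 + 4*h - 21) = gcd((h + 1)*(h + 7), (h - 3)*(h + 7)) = h + 7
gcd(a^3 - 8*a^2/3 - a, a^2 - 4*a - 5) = 1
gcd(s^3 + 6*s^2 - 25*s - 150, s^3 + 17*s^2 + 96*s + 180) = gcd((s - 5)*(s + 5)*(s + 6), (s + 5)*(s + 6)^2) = s^2 + 11*s + 30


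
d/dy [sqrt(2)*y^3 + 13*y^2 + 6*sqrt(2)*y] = 3*sqrt(2)*y^2 + 26*y + 6*sqrt(2)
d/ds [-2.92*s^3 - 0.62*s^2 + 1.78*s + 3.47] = -8.76*s^2 - 1.24*s + 1.78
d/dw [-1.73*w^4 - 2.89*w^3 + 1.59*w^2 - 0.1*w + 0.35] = -6.92*w^3 - 8.67*w^2 + 3.18*w - 0.1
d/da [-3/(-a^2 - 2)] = -6*a/(a^2 + 2)^2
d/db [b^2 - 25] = 2*b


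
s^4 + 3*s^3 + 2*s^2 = s^2*(s + 1)*(s + 2)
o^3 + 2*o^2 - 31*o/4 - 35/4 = (o - 5/2)*(o + 1)*(o + 7/2)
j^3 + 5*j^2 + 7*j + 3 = (j + 1)^2*(j + 3)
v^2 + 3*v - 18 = (v - 3)*(v + 6)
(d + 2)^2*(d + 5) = d^3 + 9*d^2 + 24*d + 20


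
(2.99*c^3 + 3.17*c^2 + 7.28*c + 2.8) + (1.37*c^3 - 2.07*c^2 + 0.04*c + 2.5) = 4.36*c^3 + 1.1*c^2 + 7.32*c + 5.3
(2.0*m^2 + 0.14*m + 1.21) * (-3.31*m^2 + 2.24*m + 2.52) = -6.62*m^4 + 4.0166*m^3 + 1.3485*m^2 + 3.0632*m + 3.0492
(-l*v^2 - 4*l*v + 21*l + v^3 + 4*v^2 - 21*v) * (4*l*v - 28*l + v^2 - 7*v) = -4*l^2*v^3 + 12*l^2*v^2 + 196*l^2*v - 588*l^2 + 3*l*v^4 - 9*l*v^3 - 147*l*v^2 + 441*l*v + v^5 - 3*v^4 - 49*v^3 + 147*v^2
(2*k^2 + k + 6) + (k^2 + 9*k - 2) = 3*k^2 + 10*k + 4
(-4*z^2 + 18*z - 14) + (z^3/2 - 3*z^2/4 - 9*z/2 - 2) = z^3/2 - 19*z^2/4 + 27*z/2 - 16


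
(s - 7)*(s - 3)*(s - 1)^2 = s^4 - 12*s^3 + 42*s^2 - 52*s + 21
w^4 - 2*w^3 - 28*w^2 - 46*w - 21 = (w - 7)*(w + 1)^2*(w + 3)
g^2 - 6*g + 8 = (g - 4)*(g - 2)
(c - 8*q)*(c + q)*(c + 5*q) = c^3 - 2*c^2*q - 43*c*q^2 - 40*q^3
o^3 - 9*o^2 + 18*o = o*(o - 6)*(o - 3)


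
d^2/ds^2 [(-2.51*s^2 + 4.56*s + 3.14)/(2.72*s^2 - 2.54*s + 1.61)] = (-2.8421709430404e-14*s^4 + 32.791232*s^3 + 205.336608*s^2 - 249.976704*s + 37.297658)/(20.123648*s^6 - 56.375808*s^5 + 88.379328*s^4 - 83.126072*s^3 + 52.312764*s^2 - 19.751802*s + 4.173281)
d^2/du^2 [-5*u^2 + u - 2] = -10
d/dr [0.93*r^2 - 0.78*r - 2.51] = 1.86*r - 0.78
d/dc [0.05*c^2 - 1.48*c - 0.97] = 0.1*c - 1.48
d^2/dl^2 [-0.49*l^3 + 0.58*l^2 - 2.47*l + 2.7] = 1.16 - 2.94*l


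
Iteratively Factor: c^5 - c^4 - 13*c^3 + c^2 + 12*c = (c)*(c^4 - c^3 - 13*c^2 + c + 12) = c*(c + 1)*(c^3 - 2*c^2 - 11*c + 12) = c*(c - 4)*(c + 1)*(c^2 + 2*c - 3) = c*(c - 4)*(c - 1)*(c + 1)*(c + 3)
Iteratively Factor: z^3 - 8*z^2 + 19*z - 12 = (z - 3)*(z^2 - 5*z + 4) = (z - 4)*(z - 3)*(z - 1)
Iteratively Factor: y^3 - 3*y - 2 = (y + 1)*(y^2 - y - 2) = (y + 1)^2*(y - 2)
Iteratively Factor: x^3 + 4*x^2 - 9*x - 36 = (x + 4)*(x^2 - 9) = (x + 3)*(x + 4)*(x - 3)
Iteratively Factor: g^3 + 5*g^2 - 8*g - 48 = (g - 3)*(g^2 + 8*g + 16) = (g - 3)*(g + 4)*(g + 4)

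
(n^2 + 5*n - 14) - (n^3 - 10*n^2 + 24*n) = -n^3 + 11*n^2 - 19*n - 14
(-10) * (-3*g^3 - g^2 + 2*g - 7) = 30*g^3 + 10*g^2 - 20*g + 70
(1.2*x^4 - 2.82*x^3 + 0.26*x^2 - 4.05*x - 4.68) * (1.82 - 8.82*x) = -10.584*x^5 + 27.0564*x^4 - 7.4256*x^3 + 36.1942*x^2 + 33.9066*x - 8.5176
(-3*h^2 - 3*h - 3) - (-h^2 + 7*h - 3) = -2*h^2 - 10*h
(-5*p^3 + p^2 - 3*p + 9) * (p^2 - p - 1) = -5*p^5 + 6*p^4 + p^3 + 11*p^2 - 6*p - 9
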